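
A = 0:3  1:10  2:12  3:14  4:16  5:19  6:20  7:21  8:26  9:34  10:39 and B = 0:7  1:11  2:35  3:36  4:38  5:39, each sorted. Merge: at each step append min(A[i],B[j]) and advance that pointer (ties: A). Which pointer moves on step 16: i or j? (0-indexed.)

[i=0,j=0] A[i]=3<=B[j]=7 take 3 → i++
[i=1,j=0] A[i]=10>B[j]=7 take 7 → j++
[i=1,j=1] A[i]=10<=B[j]=11 take 10 → i++
[i=2,j=1] A[i]=12>B[j]=11 take 11 → j++
[i=2,j=2] A[i]=12<=B[j]=35 take 12 → i++
[i=3,j=2] A[i]=14<=B[j]=35 take 14 → i++
[i=4,j=2] A[i]=16<=B[j]=35 take 16 → i++
[i=5,j=2] A[i]=19<=B[j]=35 take 19 → i++
[i=6,j=2] A[i]=20<=B[j]=35 take 20 → i++
[i=7,j=2] A[i]=21<=B[j]=35 take 21 → i++
[i=8,j=2] A[i]=26<=B[j]=35 take 26 → i++
[i=9,j=2] A[i]=34<=B[j]=35 take 34 → i++
[i=10,j=2] A[i]=39>B[j]=35 take 35 → j++
[i=10,j=3] A[i]=39>B[j]=36 take 36 → j++
[i=10,j=4] A[i]=39>B[j]=38 take 38 → j++
[i=10,j=5] A[i]=39<=B[j]=39 take 39 → i++

i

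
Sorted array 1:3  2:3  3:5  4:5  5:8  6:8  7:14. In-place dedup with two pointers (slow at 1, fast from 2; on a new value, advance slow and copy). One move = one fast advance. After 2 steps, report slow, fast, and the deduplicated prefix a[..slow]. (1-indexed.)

slow=1 fast=2: a[fast]=3=a[slow] dup, fast++
slow=1 fast=3: a[fast]=5≠a[slow]=3 write a[2]=5, slow++,fast++

slow=2, fast=4, prefix=[3, 5]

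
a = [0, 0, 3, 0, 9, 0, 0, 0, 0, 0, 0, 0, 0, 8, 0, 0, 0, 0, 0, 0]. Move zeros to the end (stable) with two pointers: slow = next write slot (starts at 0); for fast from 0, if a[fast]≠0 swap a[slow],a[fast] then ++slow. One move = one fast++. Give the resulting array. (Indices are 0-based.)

[3, 9, 8, 0, 0, 0, 0, 0, 0, 0, 0, 0, 0, 0, 0, 0, 0, 0, 0, 0]

slow=0 fast=0: a[fast]=0, fast++
slow=0 fast=1: a[fast]=0, fast++
slow=0 fast=2: a[fast]=3≠0 swap→a[0]=3, slow++,fast++
slow=1 fast=3: a[fast]=0, fast++
slow=1 fast=4: a[fast]=9≠0 swap→a[1]=9, slow++,fast++
slow=2 fast=5: a[fast]=0, fast++
slow=2 fast=6: a[fast]=0, fast++
slow=2 fast=7: a[fast]=0, fast++
slow=2 fast=8: a[fast]=0, fast++
slow=2 fast=9: a[fast]=0, fast++
slow=2 fast=10: a[fast]=0, fast++
slow=2 fast=11: a[fast]=0, fast++
slow=2 fast=12: a[fast]=0, fast++
slow=2 fast=13: a[fast]=8≠0 swap→a[2]=8, slow++,fast++
slow=3 fast=14: a[fast]=0, fast++
slow=3 fast=15: a[fast]=0, fast++
slow=3 fast=16: a[fast]=0, fast++
slow=3 fast=17: a[fast]=0, fast++
slow=3 fast=18: a[fast]=0, fast++
slow=3 fast=19: a[fast]=0, fast++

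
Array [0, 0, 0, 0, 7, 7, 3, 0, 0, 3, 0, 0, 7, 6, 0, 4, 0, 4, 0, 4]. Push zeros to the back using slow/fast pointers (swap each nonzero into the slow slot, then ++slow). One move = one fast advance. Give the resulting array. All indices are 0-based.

[7, 7, 3, 3, 7, 6, 4, 4, 4, 0, 0, 0, 0, 0, 0, 0, 0, 0, 0, 0]

(s=0,f=0) a[fast]=0 → fast++
(s=0,f=1) a[fast]=0 → fast++
(s=0,f=2) a[fast]=0 → fast++
(s=0,f=3) a[fast]=0 → fast++
(s=0,f=4) a[fast]=7≠0 swap→a[0]=7 → slow++,fast++
(s=1,f=5) a[fast]=7≠0 swap→a[1]=7 → slow++,fast++
(s=2,f=6) a[fast]=3≠0 swap→a[2]=3 → slow++,fast++
(s=3,f=7) a[fast]=0 → fast++
(s=3,f=8) a[fast]=0 → fast++
(s=3,f=9) a[fast]=3≠0 swap→a[3]=3 → slow++,fast++
(s=4,f=10) a[fast]=0 → fast++
(s=4,f=11) a[fast]=0 → fast++
(s=4,f=12) a[fast]=7≠0 swap→a[4]=7 → slow++,fast++
(s=5,f=13) a[fast]=6≠0 swap→a[5]=6 → slow++,fast++
(s=6,f=14) a[fast]=0 → fast++
(s=6,f=15) a[fast]=4≠0 swap→a[6]=4 → slow++,fast++
(s=7,f=16) a[fast]=0 → fast++
(s=7,f=17) a[fast]=4≠0 swap→a[7]=4 → slow++,fast++
(s=8,f=18) a[fast]=0 → fast++
(s=8,f=19) a[fast]=4≠0 swap→a[8]=4 → slow++,fast++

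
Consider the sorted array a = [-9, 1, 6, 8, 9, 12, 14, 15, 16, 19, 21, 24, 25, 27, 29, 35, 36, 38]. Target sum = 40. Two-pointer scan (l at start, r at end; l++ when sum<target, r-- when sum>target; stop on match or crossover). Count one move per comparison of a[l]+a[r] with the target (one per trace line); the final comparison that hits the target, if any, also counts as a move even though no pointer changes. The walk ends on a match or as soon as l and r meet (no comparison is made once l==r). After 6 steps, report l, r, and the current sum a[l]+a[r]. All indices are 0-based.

l=3, r=14, sum=37

[0,17] -9+38=29 <40 → l++
[1,17] 1+38=39 <40 → l++
[2,17] 6+38=44 >40 → r--
[2,16] 6+36=42 >40 → r--
[2,15] 6+35=41 >40 → r--
[2,14] 6+29=35 <40 → l++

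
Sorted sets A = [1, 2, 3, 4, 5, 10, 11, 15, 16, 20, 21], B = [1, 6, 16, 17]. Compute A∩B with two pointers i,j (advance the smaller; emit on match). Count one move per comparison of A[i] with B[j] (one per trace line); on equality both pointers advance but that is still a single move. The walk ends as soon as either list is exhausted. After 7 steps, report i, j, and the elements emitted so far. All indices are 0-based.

i=6, j=2, emitted=[1]

i=0 j=0: 1==1 emit, i++,j++
i=1 j=1: 2<6, i++
i=2 j=1: 3<6, i++
i=3 j=1: 4<6, i++
i=4 j=1: 5<6, i++
i=5 j=1: 10>6, j++
i=5 j=2: 10<16, i++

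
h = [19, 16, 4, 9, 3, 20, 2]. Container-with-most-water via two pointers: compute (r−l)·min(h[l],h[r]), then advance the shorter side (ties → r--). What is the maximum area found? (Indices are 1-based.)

[1,7] min(19,2)*6=12 best=12 * → r--
[1,6] min(19,20)*5=95 best=95 * → l++
[2,6] min(16,20)*4=64 best=95 → l++
[3,6] min(4,20)*3=12 best=95 → l++
[4,6] min(9,20)*2=18 best=95 → l++
[5,6] min(3,20)*1=3 best=95 → l++

max area = 95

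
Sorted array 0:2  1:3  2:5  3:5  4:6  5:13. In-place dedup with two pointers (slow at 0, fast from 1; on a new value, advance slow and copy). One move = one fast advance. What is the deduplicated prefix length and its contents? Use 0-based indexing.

length 5; prefix = [2, 3, 5, 6, 13]

slow=0 fast=1: a[fast]=3≠a[slow]=2 write a[1]=3, slow++,fast++
slow=1 fast=2: a[fast]=5≠a[slow]=3 write a[2]=5, slow++,fast++
slow=2 fast=3: a[fast]=5=a[slow] dup, fast++
slow=2 fast=4: a[fast]=6≠a[slow]=5 write a[3]=6, slow++,fast++
slow=3 fast=5: a[fast]=13≠a[slow]=6 write a[4]=13, slow++,fast++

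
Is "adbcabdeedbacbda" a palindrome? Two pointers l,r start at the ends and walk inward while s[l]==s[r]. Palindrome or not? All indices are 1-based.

l=1 r=16: 'a'=='a', l++,r--
l=2 r=15: 'd'=='d', l++,r--
l=3 r=14: 'b'=='b', l++,r--
l=4 r=13: 'c'=='c', l++,r--
l=5 r=12: 'a'=='a', l++,r--
l=6 r=11: 'b'=='b', l++,r--
l=7 r=10: 'd'=='d', l++,r--
l=8 r=9: 'e'=='e', l++,r--

palindrome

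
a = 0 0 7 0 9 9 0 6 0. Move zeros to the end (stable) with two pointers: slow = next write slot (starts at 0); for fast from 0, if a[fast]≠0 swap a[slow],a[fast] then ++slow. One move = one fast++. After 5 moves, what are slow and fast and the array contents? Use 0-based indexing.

slow=0 fast=0: a[fast]=0, fast++
slow=0 fast=1: a[fast]=0, fast++
slow=0 fast=2: a[fast]=7≠0 swap→a[0]=7, slow++,fast++
slow=1 fast=3: a[fast]=0, fast++
slow=1 fast=4: a[fast]=9≠0 swap→a[1]=9, slow++,fast++

slow=2, fast=5, a=[7, 9, 0, 0, 0, 9, 0, 6, 0]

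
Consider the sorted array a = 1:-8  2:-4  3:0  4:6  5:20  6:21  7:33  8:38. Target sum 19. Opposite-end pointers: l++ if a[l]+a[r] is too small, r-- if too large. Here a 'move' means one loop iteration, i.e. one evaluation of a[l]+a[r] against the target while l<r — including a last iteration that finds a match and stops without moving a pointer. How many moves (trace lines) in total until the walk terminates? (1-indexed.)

7 moves

l=1 r=8: -8+38=30 >19, r--
l=1 r=7: -8+33=25 >19, r--
l=1 r=6: -8+21=13 <19, l++
l=2 r=6: -4+21=17 <19, l++
l=3 r=6: 0+21=21 >19, r--
l=3 r=5: 0+20=20 >19, r--
l=3 r=4: 0+6=6 <19, l++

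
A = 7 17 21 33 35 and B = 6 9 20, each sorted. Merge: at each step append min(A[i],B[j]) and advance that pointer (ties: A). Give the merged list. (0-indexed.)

[6, 7, 9, 17, 20, 21, 33, 35]

[i=0,j=0] A[i]=7>B[j]=6 take 6 → j++
[i=0,j=1] A[i]=7<=B[j]=9 take 7 → i++
[i=1,j=1] A[i]=17>B[j]=9 take 9 → j++
[i=1,j=2] A[i]=17<=B[j]=20 take 17 → i++
[i=2,j=2] A[i]=21>B[j]=20 take 20 → j++
[i=2,j=3] B done, take A[i]=21 → i++
[i=3,j=3] B done, take A[i]=33 → i++
[i=4,j=3] B done, take A[i]=35 → i++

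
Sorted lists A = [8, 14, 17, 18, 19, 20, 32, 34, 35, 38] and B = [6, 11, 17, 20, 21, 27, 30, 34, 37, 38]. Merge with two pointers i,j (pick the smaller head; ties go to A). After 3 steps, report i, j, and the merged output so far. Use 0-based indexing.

[i=0,j=0] A[i]=8>B[j]=6 take 6 → j++
[i=0,j=1] A[i]=8<=B[j]=11 take 8 → i++
[i=1,j=1] A[i]=14>B[j]=11 take 11 → j++

i=1, j=2, merged so far=[6, 8, 11]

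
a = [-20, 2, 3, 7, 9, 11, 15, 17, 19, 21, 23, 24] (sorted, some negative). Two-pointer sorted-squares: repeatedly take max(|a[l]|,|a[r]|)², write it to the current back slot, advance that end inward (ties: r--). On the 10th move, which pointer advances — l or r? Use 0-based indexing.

r

l=0 r=11: |-20|<=|24| out[11]=576, r--
l=0 r=10: |-20|<=|23| out[10]=529, r--
l=0 r=9: |-20|<=|21| out[9]=441, r--
l=0 r=8: |-20|>|19| out[8]=400, l++
l=1 r=8: |2|<=|19| out[7]=361, r--
l=1 r=7: |2|<=|17| out[6]=289, r--
l=1 r=6: |2|<=|15| out[5]=225, r--
l=1 r=5: |2|<=|11| out[4]=121, r--
l=1 r=4: |2|<=|9| out[3]=81, r--
l=1 r=3: |2|<=|7| out[2]=49, r--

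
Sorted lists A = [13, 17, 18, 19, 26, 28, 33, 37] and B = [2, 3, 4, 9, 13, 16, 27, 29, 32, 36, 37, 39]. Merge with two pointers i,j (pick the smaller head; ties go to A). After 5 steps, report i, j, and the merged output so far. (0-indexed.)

[i=0,j=0] A[i]=13>B[j]=2 take 2 → j++
[i=0,j=1] A[i]=13>B[j]=3 take 3 → j++
[i=0,j=2] A[i]=13>B[j]=4 take 4 → j++
[i=0,j=3] A[i]=13>B[j]=9 take 9 → j++
[i=0,j=4] A[i]=13<=B[j]=13 take 13 → i++

i=1, j=4, merged so far=[2, 3, 4, 9, 13]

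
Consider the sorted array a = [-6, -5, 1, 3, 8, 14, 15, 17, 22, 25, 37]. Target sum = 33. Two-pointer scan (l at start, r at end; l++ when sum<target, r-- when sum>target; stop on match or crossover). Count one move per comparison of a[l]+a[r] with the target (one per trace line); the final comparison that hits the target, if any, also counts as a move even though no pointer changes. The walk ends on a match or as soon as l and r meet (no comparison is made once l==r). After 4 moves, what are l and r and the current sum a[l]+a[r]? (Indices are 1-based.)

[1,11] -6+37=31 <33 → l++
[2,11] -5+37=32 <33 → l++
[3,11] 1+37=38 >33 → r--
[3,10] 1+25=26 <33 → l++

l=4, r=10, sum=28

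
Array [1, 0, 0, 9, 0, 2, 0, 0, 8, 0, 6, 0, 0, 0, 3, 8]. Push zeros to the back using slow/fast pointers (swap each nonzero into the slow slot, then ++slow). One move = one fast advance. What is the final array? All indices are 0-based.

[1, 9, 2, 8, 6, 3, 8, 0, 0, 0, 0, 0, 0, 0, 0, 0]

(s=0,f=0) a[fast]=1≠0 swap→a[0]=1 → slow++,fast++
(s=1,f=1) a[fast]=0 → fast++
(s=1,f=2) a[fast]=0 → fast++
(s=1,f=3) a[fast]=9≠0 swap→a[1]=9 → slow++,fast++
(s=2,f=4) a[fast]=0 → fast++
(s=2,f=5) a[fast]=2≠0 swap→a[2]=2 → slow++,fast++
(s=3,f=6) a[fast]=0 → fast++
(s=3,f=7) a[fast]=0 → fast++
(s=3,f=8) a[fast]=8≠0 swap→a[3]=8 → slow++,fast++
(s=4,f=9) a[fast]=0 → fast++
(s=4,f=10) a[fast]=6≠0 swap→a[4]=6 → slow++,fast++
(s=5,f=11) a[fast]=0 → fast++
(s=5,f=12) a[fast]=0 → fast++
(s=5,f=13) a[fast]=0 → fast++
(s=5,f=14) a[fast]=3≠0 swap→a[5]=3 → slow++,fast++
(s=6,f=15) a[fast]=8≠0 swap→a[6]=8 → slow++,fast++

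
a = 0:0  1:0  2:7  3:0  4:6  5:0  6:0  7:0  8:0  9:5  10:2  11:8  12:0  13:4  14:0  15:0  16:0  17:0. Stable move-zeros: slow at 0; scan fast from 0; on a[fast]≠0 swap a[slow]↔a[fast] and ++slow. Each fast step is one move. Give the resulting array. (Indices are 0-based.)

(s=0,f=0) a[fast]=0 → fast++
(s=0,f=1) a[fast]=0 → fast++
(s=0,f=2) a[fast]=7≠0 swap→a[0]=7 → slow++,fast++
(s=1,f=3) a[fast]=0 → fast++
(s=1,f=4) a[fast]=6≠0 swap→a[1]=6 → slow++,fast++
(s=2,f=5) a[fast]=0 → fast++
(s=2,f=6) a[fast]=0 → fast++
(s=2,f=7) a[fast]=0 → fast++
(s=2,f=8) a[fast]=0 → fast++
(s=2,f=9) a[fast]=5≠0 swap→a[2]=5 → slow++,fast++
(s=3,f=10) a[fast]=2≠0 swap→a[3]=2 → slow++,fast++
(s=4,f=11) a[fast]=8≠0 swap→a[4]=8 → slow++,fast++
(s=5,f=12) a[fast]=0 → fast++
(s=5,f=13) a[fast]=4≠0 swap→a[5]=4 → slow++,fast++
(s=6,f=14) a[fast]=0 → fast++
(s=6,f=15) a[fast]=0 → fast++
(s=6,f=16) a[fast]=0 → fast++
(s=6,f=17) a[fast]=0 → fast++

[7, 6, 5, 2, 8, 4, 0, 0, 0, 0, 0, 0, 0, 0, 0, 0, 0, 0]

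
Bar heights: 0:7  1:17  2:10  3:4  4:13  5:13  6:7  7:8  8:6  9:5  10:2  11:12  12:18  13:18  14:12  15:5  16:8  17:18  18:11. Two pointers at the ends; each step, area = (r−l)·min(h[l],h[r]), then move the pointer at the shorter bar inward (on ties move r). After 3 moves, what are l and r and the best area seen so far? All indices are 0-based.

[0,18] min(7,11)*18=126 best=126 * → l++
[1,18] min(17,11)*17=187 best=187 * → r--
[1,17] min(17,18)*16=272 best=272 * → l++

l=2, r=17, best area=272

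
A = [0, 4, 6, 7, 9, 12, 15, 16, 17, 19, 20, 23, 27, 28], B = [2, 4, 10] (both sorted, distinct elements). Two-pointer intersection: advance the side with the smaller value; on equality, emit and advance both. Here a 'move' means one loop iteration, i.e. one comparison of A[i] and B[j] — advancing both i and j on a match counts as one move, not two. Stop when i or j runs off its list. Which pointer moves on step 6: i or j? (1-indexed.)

i

i=1 j=1: 0<2, i++
i=2 j=1: 4>2, j++
i=2 j=2: 4==4 emit, i++,j++
i=3 j=3: 6<10, i++
i=4 j=3: 7<10, i++
i=5 j=3: 9<10, i++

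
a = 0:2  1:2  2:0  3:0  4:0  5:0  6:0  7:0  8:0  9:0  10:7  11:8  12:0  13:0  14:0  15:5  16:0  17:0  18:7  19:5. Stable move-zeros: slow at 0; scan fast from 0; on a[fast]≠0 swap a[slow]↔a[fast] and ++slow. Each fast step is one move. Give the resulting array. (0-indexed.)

slow=0 fast=0: a[fast]=2≠0 swap→a[0]=2, slow++,fast++
slow=1 fast=1: a[fast]=2≠0 swap→a[1]=2, slow++,fast++
slow=2 fast=2: a[fast]=0, fast++
slow=2 fast=3: a[fast]=0, fast++
slow=2 fast=4: a[fast]=0, fast++
slow=2 fast=5: a[fast]=0, fast++
slow=2 fast=6: a[fast]=0, fast++
slow=2 fast=7: a[fast]=0, fast++
slow=2 fast=8: a[fast]=0, fast++
slow=2 fast=9: a[fast]=0, fast++
slow=2 fast=10: a[fast]=7≠0 swap→a[2]=7, slow++,fast++
slow=3 fast=11: a[fast]=8≠0 swap→a[3]=8, slow++,fast++
slow=4 fast=12: a[fast]=0, fast++
slow=4 fast=13: a[fast]=0, fast++
slow=4 fast=14: a[fast]=0, fast++
slow=4 fast=15: a[fast]=5≠0 swap→a[4]=5, slow++,fast++
slow=5 fast=16: a[fast]=0, fast++
slow=5 fast=17: a[fast]=0, fast++
slow=5 fast=18: a[fast]=7≠0 swap→a[5]=7, slow++,fast++
slow=6 fast=19: a[fast]=5≠0 swap→a[6]=5, slow++,fast++

[2, 2, 7, 8, 5, 7, 5, 0, 0, 0, 0, 0, 0, 0, 0, 0, 0, 0, 0, 0]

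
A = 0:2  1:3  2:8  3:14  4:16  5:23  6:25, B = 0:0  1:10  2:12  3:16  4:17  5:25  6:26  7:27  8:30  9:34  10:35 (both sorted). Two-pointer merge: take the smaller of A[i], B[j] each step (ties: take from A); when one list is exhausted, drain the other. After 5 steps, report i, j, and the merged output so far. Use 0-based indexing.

i=0 j=0: A[i]=2>B[j]=0 take 0, j++
i=0 j=1: A[i]=2<=B[j]=10 take 2, i++
i=1 j=1: A[i]=3<=B[j]=10 take 3, i++
i=2 j=1: A[i]=8<=B[j]=10 take 8, i++
i=3 j=1: A[i]=14>B[j]=10 take 10, j++

i=3, j=2, merged so far=[0, 2, 3, 8, 10]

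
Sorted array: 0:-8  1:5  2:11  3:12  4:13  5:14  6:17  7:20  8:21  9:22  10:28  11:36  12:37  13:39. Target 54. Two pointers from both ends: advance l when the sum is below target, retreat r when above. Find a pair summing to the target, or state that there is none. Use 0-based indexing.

(17, 37)

[0,13] -8+39=31 <54 → l++
[1,13] 5+39=44 <54 → l++
[2,13] 11+39=50 <54 → l++
[3,13] 12+39=51 <54 → l++
[4,13] 13+39=52 <54 → l++
[5,13] 14+39=53 <54 → l++
[6,13] 17+39=56 >54 → r--
[6,12] 17+37=54 → found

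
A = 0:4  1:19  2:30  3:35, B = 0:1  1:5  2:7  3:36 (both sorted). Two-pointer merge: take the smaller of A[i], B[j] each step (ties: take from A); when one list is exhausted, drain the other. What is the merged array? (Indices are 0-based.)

i=0 j=0: A[i]=4>B[j]=1 take 1, j++
i=0 j=1: A[i]=4<=B[j]=5 take 4, i++
i=1 j=1: A[i]=19>B[j]=5 take 5, j++
i=1 j=2: A[i]=19>B[j]=7 take 7, j++
i=1 j=3: A[i]=19<=B[j]=36 take 19, i++
i=2 j=3: A[i]=30<=B[j]=36 take 30, i++
i=3 j=3: A[i]=35<=B[j]=36 take 35, i++
i=4 j=3: A done, take B[j]=36, j++

[1, 4, 5, 7, 19, 30, 35, 36]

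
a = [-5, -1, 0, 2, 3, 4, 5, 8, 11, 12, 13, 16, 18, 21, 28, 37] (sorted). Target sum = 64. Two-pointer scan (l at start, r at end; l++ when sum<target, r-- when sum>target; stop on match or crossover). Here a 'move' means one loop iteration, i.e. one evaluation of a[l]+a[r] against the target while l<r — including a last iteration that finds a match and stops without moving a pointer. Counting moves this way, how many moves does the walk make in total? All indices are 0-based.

15 moves

[0,15] -5+37=32 <64 → l++
[1,15] -1+37=36 <64 → l++
[2,15] 0+37=37 <64 → l++
[3,15] 2+37=39 <64 → l++
[4,15] 3+37=40 <64 → l++
[5,15] 4+37=41 <64 → l++
[6,15] 5+37=42 <64 → l++
[7,15] 8+37=45 <64 → l++
[8,15] 11+37=48 <64 → l++
[9,15] 12+37=49 <64 → l++
[10,15] 13+37=50 <64 → l++
[11,15] 16+37=53 <64 → l++
[12,15] 18+37=55 <64 → l++
[13,15] 21+37=58 <64 → l++
[14,15] 28+37=65 >64 → r--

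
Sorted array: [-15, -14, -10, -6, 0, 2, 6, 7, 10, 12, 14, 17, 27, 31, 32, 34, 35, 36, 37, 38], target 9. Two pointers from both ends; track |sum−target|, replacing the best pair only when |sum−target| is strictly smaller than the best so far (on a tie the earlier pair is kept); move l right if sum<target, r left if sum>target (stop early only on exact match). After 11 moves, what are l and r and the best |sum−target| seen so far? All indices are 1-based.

l=4, r=12, best |Δ|=2

[1,20] -15+38=23 d=14 * → r--
[1,19] -15+37=22 d=13 * → r--
[1,18] -15+36=21 d=12 * → r--
[1,17] -15+35=20 d=11 * → r--
[1,16] -15+34=19 d=10 * → r--
[1,15] -15+32=17 d=8 * → r--
[1,14] -15+31=16 d=7 * → r--
[1,13] -15+27=12 d=3 * → r--
[1,12] -15+17=2 d=7 → l++
[2,12] -14+17=3 d=6 → l++
[3,12] -10+17=7 d=2 * → l++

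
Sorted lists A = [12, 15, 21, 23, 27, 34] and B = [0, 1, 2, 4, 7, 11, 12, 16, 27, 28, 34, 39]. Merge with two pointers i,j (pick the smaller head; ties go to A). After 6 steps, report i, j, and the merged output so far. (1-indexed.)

i=1, j=7, merged so far=[0, 1, 2, 4, 7, 11]

i=1 j=1: A[i]=12>B[j]=0 take 0, j++
i=1 j=2: A[i]=12>B[j]=1 take 1, j++
i=1 j=3: A[i]=12>B[j]=2 take 2, j++
i=1 j=4: A[i]=12>B[j]=4 take 4, j++
i=1 j=5: A[i]=12>B[j]=7 take 7, j++
i=1 j=6: A[i]=12>B[j]=11 take 11, j++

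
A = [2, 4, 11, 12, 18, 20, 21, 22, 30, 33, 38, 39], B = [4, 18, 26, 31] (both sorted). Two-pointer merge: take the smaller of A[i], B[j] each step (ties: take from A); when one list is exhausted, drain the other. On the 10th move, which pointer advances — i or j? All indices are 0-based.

[i=0,j=0] A[i]=2<=B[j]=4 take 2 → i++
[i=1,j=0] A[i]=4<=B[j]=4 take 4 → i++
[i=2,j=0] A[i]=11>B[j]=4 take 4 → j++
[i=2,j=1] A[i]=11<=B[j]=18 take 11 → i++
[i=3,j=1] A[i]=12<=B[j]=18 take 12 → i++
[i=4,j=1] A[i]=18<=B[j]=18 take 18 → i++
[i=5,j=1] A[i]=20>B[j]=18 take 18 → j++
[i=5,j=2] A[i]=20<=B[j]=26 take 20 → i++
[i=6,j=2] A[i]=21<=B[j]=26 take 21 → i++
[i=7,j=2] A[i]=22<=B[j]=26 take 22 → i++

i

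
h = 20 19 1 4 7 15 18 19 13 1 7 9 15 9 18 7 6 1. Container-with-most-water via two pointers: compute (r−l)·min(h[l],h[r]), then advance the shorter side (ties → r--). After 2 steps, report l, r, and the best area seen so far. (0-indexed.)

[0,17] min(20,1)*17=17 best=17 * → r--
[0,16] min(20,6)*16=96 best=96 * → r--

l=0, r=15, best area=96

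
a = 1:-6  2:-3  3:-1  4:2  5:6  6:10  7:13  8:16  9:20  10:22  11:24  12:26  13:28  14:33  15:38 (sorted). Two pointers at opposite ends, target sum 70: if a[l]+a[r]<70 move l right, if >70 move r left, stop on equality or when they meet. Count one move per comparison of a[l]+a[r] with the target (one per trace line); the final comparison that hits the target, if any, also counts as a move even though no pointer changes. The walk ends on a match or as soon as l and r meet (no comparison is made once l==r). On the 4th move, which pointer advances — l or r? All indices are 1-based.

l

[1,15] -6+38=32 <70 → l++
[2,15] -3+38=35 <70 → l++
[3,15] -1+38=37 <70 → l++
[4,15] 2+38=40 <70 → l++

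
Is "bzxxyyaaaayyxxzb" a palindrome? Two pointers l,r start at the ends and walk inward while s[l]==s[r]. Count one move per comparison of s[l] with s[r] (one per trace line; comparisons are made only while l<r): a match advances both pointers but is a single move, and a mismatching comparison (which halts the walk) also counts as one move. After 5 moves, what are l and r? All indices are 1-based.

l=6, r=11

[1,16] 'b'=='b' → l++,r--
[2,15] 'z'=='z' → l++,r--
[3,14] 'x'=='x' → l++,r--
[4,13] 'x'=='x' → l++,r--
[5,12] 'y'=='y' → l++,r--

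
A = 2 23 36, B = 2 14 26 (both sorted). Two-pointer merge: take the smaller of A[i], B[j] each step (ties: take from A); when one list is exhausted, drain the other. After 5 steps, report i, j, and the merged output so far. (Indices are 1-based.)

i=3, j=4, merged so far=[2, 2, 14, 23, 26]

[i=1,j=1] A[i]=2<=B[j]=2 take 2 → i++
[i=2,j=1] A[i]=23>B[j]=2 take 2 → j++
[i=2,j=2] A[i]=23>B[j]=14 take 14 → j++
[i=2,j=3] A[i]=23<=B[j]=26 take 23 → i++
[i=3,j=3] A[i]=36>B[j]=26 take 26 → j++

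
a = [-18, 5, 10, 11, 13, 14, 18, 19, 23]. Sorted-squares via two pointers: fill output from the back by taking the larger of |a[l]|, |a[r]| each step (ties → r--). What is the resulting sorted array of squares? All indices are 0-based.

l=0 r=8: |-18|<=|23| out[8]=529, r--
l=0 r=7: |-18|<=|19| out[7]=361, r--
l=0 r=6: |-18|<=|18| out[6]=324, r--
l=0 r=5: |-18|>|14| out[5]=324, l++
l=1 r=5: |5|<=|14| out[4]=196, r--
l=1 r=4: |5|<=|13| out[3]=169, r--
l=1 r=3: |5|<=|11| out[2]=121, r--
l=1 r=2: |5|<=|10| out[1]=100, r--
l=1 r=1: |5|<=|5| out[0]=25, r--

[25, 100, 121, 169, 196, 324, 324, 361, 529]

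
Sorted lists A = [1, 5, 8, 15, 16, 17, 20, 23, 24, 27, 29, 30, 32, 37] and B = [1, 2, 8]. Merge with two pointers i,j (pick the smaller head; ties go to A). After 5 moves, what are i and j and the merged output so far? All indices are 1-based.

i=4, j=3, merged so far=[1, 1, 2, 5, 8]

[i=1,j=1] A[i]=1<=B[j]=1 take 1 → i++
[i=2,j=1] A[i]=5>B[j]=1 take 1 → j++
[i=2,j=2] A[i]=5>B[j]=2 take 2 → j++
[i=2,j=3] A[i]=5<=B[j]=8 take 5 → i++
[i=3,j=3] A[i]=8<=B[j]=8 take 8 → i++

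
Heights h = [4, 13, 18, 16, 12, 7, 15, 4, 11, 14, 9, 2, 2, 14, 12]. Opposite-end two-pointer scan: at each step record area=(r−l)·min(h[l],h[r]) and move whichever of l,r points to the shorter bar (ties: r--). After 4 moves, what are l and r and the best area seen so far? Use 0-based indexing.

l=2, r=12, best area=156

l=0 r=14: min(4,12)*14=56 best=56 *, l++
l=1 r=14: min(13,12)*13=156 best=156 *, r--
l=1 r=13: min(13,14)*12=156 best=156, l++
l=2 r=13: min(18,14)*11=154 best=156, r--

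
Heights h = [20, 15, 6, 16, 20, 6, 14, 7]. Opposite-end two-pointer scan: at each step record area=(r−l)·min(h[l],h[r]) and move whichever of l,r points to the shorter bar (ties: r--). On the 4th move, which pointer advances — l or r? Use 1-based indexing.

[1,8] min(20,7)*7=49 best=49 * → r--
[1,7] min(20,14)*6=84 best=84 * → r--
[1,6] min(20,6)*5=30 best=84 → r--
[1,5] min(20,20)*4=80 best=84 → r--

r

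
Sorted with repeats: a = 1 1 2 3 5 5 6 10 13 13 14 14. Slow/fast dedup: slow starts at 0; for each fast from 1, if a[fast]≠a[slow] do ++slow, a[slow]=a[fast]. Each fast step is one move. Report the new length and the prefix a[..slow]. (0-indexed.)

slow=0 fast=1: a[fast]=1=a[slow] dup, fast++
slow=0 fast=2: a[fast]=2≠a[slow]=1 write a[1]=2, slow++,fast++
slow=1 fast=3: a[fast]=3≠a[slow]=2 write a[2]=3, slow++,fast++
slow=2 fast=4: a[fast]=5≠a[slow]=3 write a[3]=5, slow++,fast++
slow=3 fast=5: a[fast]=5=a[slow] dup, fast++
slow=3 fast=6: a[fast]=6≠a[slow]=5 write a[4]=6, slow++,fast++
slow=4 fast=7: a[fast]=10≠a[slow]=6 write a[5]=10, slow++,fast++
slow=5 fast=8: a[fast]=13≠a[slow]=10 write a[6]=13, slow++,fast++
slow=6 fast=9: a[fast]=13=a[slow] dup, fast++
slow=6 fast=10: a[fast]=14≠a[slow]=13 write a[7]=14, slow++,fast++
slow=7 fast=11: a[fast]=14=a[slow] dup, fast++

length 8; prefix = [1, 2, 3, 5, 6, 10, 13, 14]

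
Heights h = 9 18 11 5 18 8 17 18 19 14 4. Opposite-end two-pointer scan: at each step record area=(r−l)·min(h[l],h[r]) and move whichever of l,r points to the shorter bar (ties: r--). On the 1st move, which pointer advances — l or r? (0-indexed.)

r

l=0 r=10: min(9,4)*10=40 best=40 *, r--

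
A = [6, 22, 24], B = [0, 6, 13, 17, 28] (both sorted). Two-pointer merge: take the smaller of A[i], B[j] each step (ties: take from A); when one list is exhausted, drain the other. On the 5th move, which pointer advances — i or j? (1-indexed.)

[i=1,j=1] A[i]=6>B[j]=0 take 0 → j++
[i=1,j=2] A[i]=6<=B[j]=6 take 6 → i++
[i=2,j=2] A[i]=22>B[j]=6 take 6 → j++
[i=2,j=3] A[i]=22>B[j]=13 take 13 → j++
[i=2,j=4] A[i]=22>B[j]=17 take 17 → j++

j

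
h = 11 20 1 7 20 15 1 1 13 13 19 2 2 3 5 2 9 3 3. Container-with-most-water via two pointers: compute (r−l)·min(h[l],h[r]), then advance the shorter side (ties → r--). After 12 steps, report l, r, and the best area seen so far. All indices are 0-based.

l=0 r=18: min(11,3)*18=54 best=54 *, r--
l=0 r=17: min(11,3)*17=51 best=54, r--
l=0 r=16: min(11,9)*16=144 best=144 *, r--
l=0 r=15: min(11,2)*15=30 best=144, r--
l=0 r=14: min(11,5)*14=70 best=144, r--
l=0 r=13: min(11,3)*13=39 best=144, r--
l=0 r=12: min(11,2)*12=24 best=144, r--
l=0 r=11: min(11,2)*11=22 best=144, r--
l=0 r=10: min(11,19)*10=110 best=144, l++
l=1 r=10: min(20,19)*9=171 best=171 *, r--
l=1 r=9: min(20,13)*8=104 best=171, r--
l=1 r=8: min(20,13)*7=91 best=171, r--

l=1, r=7, best area=171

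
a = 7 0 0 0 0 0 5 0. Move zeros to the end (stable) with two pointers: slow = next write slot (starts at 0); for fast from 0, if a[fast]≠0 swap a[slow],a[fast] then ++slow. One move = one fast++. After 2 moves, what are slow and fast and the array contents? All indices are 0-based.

slow=1, fast=2, a=[7, 0, 0, 0, 0, 0, 5, 0]

slow=0 fast=0: a[fast]=7≠0 swap→a[0]=7, slow++,fast++
slow=1 fast=1: a[fast]=0, fast++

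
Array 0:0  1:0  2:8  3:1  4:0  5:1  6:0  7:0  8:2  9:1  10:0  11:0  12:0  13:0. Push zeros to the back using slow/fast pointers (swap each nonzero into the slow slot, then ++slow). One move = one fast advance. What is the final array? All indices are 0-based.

(s=0,f=0) a[fast]=0 → fast++
(s=0,f=1) a[fast]=0 → fast++
(s=0,f=2) a[fast]=8≠0 swap→a[0]=8 → slow++,fast++
(s=1,f=3) a[fast]=1≠0 swap→a[1]=1 → slow++,fast++
(s=2,f=4) a[fast]=0 → fast++
(s=2,f=5) a[fast]=1≠0 swap→a[2]=1 → slow++,fast++
(s=3,f=6) a[fast]=0 → fast++
(s=3,f=7) a[fast]=0 → fast++
(s=3,f=8) a[fast]=2≠0 swap→a[3]=2 → slow++,fast++
(s=4,f=9) a[fast]=1≠0 swap→a[4]=1 → slow++,fast++
(s=5,f=10) a[fast]=0 → fast++
(s=5,f=11) a[fast]=0 → fast++
(s=5,f=12) a[fast]=0 → fast++
(s=5,f=13) a[fast]=0 → fast++

[8, 1, 1, 2, 1, 0, 0, 0, 0, 0, 0, 0, 0, 0]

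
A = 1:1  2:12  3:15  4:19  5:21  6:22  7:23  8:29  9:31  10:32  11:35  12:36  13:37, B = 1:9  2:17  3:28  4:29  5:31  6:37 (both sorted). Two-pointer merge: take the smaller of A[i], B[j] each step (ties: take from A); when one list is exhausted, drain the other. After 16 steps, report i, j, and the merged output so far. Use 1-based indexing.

[i=1,j=1] A[i]=1<=B[j]=9 take 1 → i++
[i=2,j=1] A[i]=12>B[j]=9 take 9 → j++
[i=2,j=2] A[i]=12<=B[j]=17 take 12 → i++
[i=3,j=2] A[i]=15<=B[j]=17 take 15 → i++
[i=4,j=2] A[i]=19>B[j]=17 take 17 → j++
[i=4,j=3] A[i]=19<=B[j]=28 take 19 → i++
[i=5,j=3] A[i]=21<=B[j]=28 take 21 → i++
[i=6,j=3] A[i]=22<=B[j]=28 take 22 → i++
[i=7,j=3] A[i]=23<=B[j]=28 take 23 → i++
[i=8,j=3] A[i]=29>B[j]=28 take 28 → j++
[i=8,j=4] A[i]=29<=B[j]=29 take 29 → i++
[i=9,j=4] A[i]=31>B[j]=29 take 29 → j++
[i=9,j=5] A[i]=31<=B[j]=31 take 31 → i++
[i=10,j=5] A[i]=32>B[j]=31 take 31 → j++
[i=10,j=6] A[i]=32<=B[j]=37 take 32 → i++
[i=11,j=6] A[i]=35<=B[j]=37 take 35 → i++

i=12, j=6, merged so far=[1, 9, 12, 15, 17, 19, 21, 22, 23, 28, 29, 29, 31, 31, 32, 35]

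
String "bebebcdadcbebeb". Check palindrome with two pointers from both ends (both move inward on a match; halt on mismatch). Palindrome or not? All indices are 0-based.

palindrome

[0,14] 'b'=='b' → l++,r--
[1,13] 'e'=='e' → l++,r--
[2,12] 'b'=='b' → l++,r--
[3,11] 'e'=='e' → l++,r--
[4,10] 'b'=='b' → l++,r--
[5,9] 'c'=='c' → l++,r--
[6,8] 'd'=='d' → l++,r--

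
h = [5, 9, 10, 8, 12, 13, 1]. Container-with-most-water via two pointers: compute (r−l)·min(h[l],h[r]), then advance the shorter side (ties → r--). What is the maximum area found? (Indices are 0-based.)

[0,6] min(5,1)*6=6 best=6 * → r--
[0,5] min(5,13)*5=25 best=25 * → l++
[1,5] min(9,13)*4=36 best=36 * → l++
[2,5] min(10,13)*3=30 best=36 → l++
[3,5] min(8,13)*2=16 best=36 → l++
[4,5] min(12,13)*1=12 best=36 → l++

max area = 36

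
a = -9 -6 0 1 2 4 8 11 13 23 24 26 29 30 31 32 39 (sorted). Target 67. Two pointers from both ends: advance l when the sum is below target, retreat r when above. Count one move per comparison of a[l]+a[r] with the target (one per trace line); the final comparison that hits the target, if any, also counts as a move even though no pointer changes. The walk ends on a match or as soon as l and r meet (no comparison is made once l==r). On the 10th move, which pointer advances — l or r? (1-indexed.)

l

l=1 r=17: -9+39=30 <67, l++
l=2 r=17: -6+39=33 <67, l++
l=3 r=17: 0+39=39 <67, l++
l=4 r=17: 1+39=40 <67, l++
l=5 r=17: 2+39=41 <67, l++
l=6 r=17: 4+39=43 <67, l++
l=7 r=17: 8+39=47 <67, l++
l=8 r=17: 11+39=50 <67, l++
l=9 r=17: 13+39=52 <67, l++
l=10 r=17: 23+39=62 <67, l++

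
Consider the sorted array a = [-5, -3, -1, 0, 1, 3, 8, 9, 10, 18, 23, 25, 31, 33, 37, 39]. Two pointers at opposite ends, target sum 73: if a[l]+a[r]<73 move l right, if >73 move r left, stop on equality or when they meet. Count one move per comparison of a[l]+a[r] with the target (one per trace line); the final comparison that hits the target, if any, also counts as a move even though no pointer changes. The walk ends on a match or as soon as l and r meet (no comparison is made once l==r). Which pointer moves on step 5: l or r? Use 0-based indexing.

l=0 r=15: -5+39=34 <73, l++
l=1 r=15: -3+39=36 <73, l++
l=2 r=15: -1+39=38 <73, l++
l=3 r=15: 0+39=39 <73, l++
l=4 r=15: 1+39=40 <73, l++

l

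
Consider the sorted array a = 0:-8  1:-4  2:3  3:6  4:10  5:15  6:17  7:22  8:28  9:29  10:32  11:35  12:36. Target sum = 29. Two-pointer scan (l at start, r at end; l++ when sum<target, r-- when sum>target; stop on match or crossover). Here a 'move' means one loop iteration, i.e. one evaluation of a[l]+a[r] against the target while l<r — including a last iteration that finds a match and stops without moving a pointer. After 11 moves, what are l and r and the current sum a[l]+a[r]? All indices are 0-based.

l=0 r=12: -8+36=28 <29, l++
l=1 r=12: -4+36=32 >29, r--
l=1 r=11: -4+35=31 >29, r--
l=1 r=10: -4+32=28 <29, l++
l=2 r=10: 3+32=35 >29, r--
l=2 r=9: 3+29=32 >29, r--
l=2 r=8: 3+28=31 >29, r--
l=2 r=7: 3+22=25 <29, l++
l=3 r=7: 6+22=28 <29, l++
l=4 r=7: 10+22=32 >29, r--
l=4 r=6: 10+17=27 <29, l++

l=5, r=6, sum=32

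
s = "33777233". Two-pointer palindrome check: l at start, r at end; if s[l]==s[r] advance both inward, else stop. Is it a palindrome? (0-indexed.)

not a palindrome (mismatch at 2,5)

l=0 r=7: '3'=='3', l++,r--
l=1 r=6: '3'=='3', l++,r--
l=2 r=5: '7'!='2', stop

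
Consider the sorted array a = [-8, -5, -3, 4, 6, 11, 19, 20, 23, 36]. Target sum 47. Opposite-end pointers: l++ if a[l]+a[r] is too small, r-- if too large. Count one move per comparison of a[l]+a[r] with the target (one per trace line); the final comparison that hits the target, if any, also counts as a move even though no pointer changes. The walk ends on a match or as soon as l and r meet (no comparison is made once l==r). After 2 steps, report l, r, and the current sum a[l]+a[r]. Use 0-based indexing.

l=0 r=9: -8+36=28 <47, l++
l=1 r=9: -5+36=31 <47, l++

l=2, r=9, sum=33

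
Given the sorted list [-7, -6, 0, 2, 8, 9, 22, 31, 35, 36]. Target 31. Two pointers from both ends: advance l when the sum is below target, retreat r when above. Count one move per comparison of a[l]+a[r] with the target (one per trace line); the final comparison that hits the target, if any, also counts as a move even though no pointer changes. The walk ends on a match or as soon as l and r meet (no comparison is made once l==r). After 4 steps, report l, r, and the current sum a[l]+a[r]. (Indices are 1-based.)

[1,10] -7+36=29 <31 → l++
[2,10] -6+36=30 <31 → l++
[3,10] 0+36=36 >31 → r--
[3,9] 0+35=35 >31 → r--

l=3, r=8, sum=31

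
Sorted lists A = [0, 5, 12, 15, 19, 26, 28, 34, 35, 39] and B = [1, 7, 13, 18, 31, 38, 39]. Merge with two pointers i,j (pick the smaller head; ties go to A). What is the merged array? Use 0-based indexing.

[0, 1, 5, 7, 12, 13, 15, 18, 19, 26, 28, 31, 34, 35, 38, 39, 39]

i=0 j=0: A[i]=0<=B[j]=1 take 0, i++
i=1 j=0: A[i]=5>B[j]=1 take 1, j++
i=1 j=1: A[i]=5<=B[j]=7 take 5, i++
i=2 j=1: A[i]=12>B[j]=7 take 7, j++
i=2 j=2: A[i]=12<=B[j]=13 take 12, i++
i=3 j=2: A[i]=15>B[j]=13 take 13, j++
i=3 j=3: A[i]=15<=B[j]=18 take 15, i++
i=4 j=3: A[i]=19>B[j]=18 take 18, j++
i=4 j=4: A[i]=19<=B[j]=31 take 19, i++
i=5 j=4: A[i]=26<=B[j]=31 take 26, i++
i=6 j=4: A[i]=28<=B[j]=31 take 28, i++
i=7 j=4: A[i]=34>B[j]=31 take 31, j++
i=7 j=5: A[i]=34<=B[j]=38 take 34, i++
i=8 j=5: A[i]=35<=B[j]=38 take 35, i++
i=9 j=5: A[i]=39>B[j]=38 take 38, j++
i=9 j=6: A[i]=39<=B[j]=39 take 39, i++
i=10 j=6: A done, take B[j]=39, j++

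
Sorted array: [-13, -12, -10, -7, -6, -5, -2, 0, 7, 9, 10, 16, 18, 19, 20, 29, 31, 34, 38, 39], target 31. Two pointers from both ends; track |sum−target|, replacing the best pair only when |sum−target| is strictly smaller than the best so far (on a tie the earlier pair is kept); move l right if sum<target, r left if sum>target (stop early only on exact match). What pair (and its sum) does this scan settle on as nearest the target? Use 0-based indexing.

pair (-7, 38) with sum 31 (|Δ|=0)

[0,19] -13+39=26 d=5 * → l++
[1,19] -12+39=27 d=4 * → l++
[2,19] -10+39=29 d=2 * → l++
[3,19] -7+39=32 d=1 * → r--
[3,18] -7+38=31 d=0 * → stop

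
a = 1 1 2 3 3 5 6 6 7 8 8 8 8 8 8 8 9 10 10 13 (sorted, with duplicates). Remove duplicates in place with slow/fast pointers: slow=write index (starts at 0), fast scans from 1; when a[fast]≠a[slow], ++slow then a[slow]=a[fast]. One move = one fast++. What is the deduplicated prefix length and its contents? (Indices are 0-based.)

slow=0 fast=1: a[fast]=1=a[slow] dup, fast++
slow=0 fast=2: a[fast]=2≠a[slow]=1 write a[1]=2, slow++,fast++
slow=1 fast=3: a[fast]=3≠a[slow]=2 write a[2]=3, slow++,fast++
slow=2 fast=4: a[fast]=3=a[slow] dup, fast++
slow=2 fast=5: a[fast]=5≠a[slow]=3 write a[3]=5, slow++,fast++
slow=3 fast=6: a[fast]=6≠a[slow]=5 write a[4]=6, slow++,fast++
slow=4 fast=7: a[fast]=6=a[slow] dup, fast++
slow=4 fast=8: a[fast]=7≠a[slow]=6 write a[5]=7, slow++,fast++
slow=5 fast=9: a[fast]=8≠a[slow]=7 write a[6]=8, slow++,fast++
slow=6 fast=10: a[fast]=8=a[slow] dup, fast++
slow=6 fast=11: a[fast]=8=a[slow] dup, fast++
slow=6 fast=12: a[fast]=8=a[slow] dup, fast++
slow=6 fast=13: a[fast]=8=a[slow] dup, fast++
slow=6 fast=14: a[fast]=8=a[slow] dup, fast++
slow=6 fast=15: a[fast]=8=a[slow] dup, fast++
slow=6 fast=16: a[fast]=9≠a[slow]=8 write a[7]=9, slow++,fast++
slow=7 fast=17: a[fast]=10≠a[slow]=9 write a[8]=10, slow++,fast++
slow=8 fast=18: a[fast]=10=a[slow] dup, fast++
slow=8 fast=19: a[fast]=13≠a[slow]=10 write a[9]=13, slow++,fast++

length 10; prefix = [1, 2, 3, 5, 6, 7, 8, 9, 10, 13]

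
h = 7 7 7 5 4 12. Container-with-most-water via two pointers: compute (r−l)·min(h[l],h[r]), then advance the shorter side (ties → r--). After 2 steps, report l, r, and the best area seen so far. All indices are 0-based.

l=2, r=5, best area=35

l=0 r=5: min(7,12)*5=35 best=35 *, l++
l=1 r=5: min(7,12)*4=28 best=35, l++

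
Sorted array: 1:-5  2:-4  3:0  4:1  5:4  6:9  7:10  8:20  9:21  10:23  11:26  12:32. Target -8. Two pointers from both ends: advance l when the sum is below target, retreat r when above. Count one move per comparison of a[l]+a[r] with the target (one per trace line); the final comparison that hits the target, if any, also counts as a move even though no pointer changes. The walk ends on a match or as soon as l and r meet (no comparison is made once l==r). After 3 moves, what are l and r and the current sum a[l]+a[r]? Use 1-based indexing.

l=1 r=12: -5+32=27 >-8, r--
l=1 r=11: -5+26=21 >-8, r--
l=1 r=10: -5+23=18 >-8, r--

l=1, r=9, sum=16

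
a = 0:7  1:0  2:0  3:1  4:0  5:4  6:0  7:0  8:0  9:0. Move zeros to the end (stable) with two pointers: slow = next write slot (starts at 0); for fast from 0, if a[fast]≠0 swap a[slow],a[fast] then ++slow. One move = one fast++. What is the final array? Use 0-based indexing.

(s=0,f=0) a[fast]=7≠0 swap→a[0]=7 → slow++,fast++
(s=1,f=1) a[fast]=0 → fast++
(s=1,f=2) a[fast]=0 → fast++
(s=1,f=3) a[fast]=1≠0 swap→a[1]=1 → slow++,fast++
(s=2,f=4) a[fast]=0 → fast++
(s=2,f=5) a[fast]=4≠0 swap→a[2]=4 → slow++,fast++
(s=3,f=6) a[fast]=0 → fast++
(s=3,f=7) a[fast]=0 → fast++
(s=3,f=8) a[fast]=0 → fast++
(s=3,f=9) a[fast]=0 → fast++

[7, 1, 4, 0, 0, 0, 0, 0, 0, 0]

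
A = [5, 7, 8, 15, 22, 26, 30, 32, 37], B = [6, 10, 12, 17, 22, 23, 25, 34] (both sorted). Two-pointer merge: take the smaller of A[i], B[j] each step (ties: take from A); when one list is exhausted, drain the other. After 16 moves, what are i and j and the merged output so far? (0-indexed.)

i=8, j=8, merged so far=[5, 6, 7, 8, 10, 12, 15, 17, 22, 22, 23, 25, 26, 30, 32, 34]

[i=0,j=0] A[i]=5<=B[j]=6 take 5 → i++
[i=1,j=0] A[i]=7>B[j]=6 take 6 → j++
[i=1,j=1] A[i]=7<=B[j]=10 take 7 → i++
[i=2,j=1] A[i]=8<=B[j]=10 take 8 → i++
[i=3,j=1] A[i]=15>B[j]=10 take 10 → j++
[i=3,j=2] A[i]=15>B[j]=12 take 12 → j++
[i=3,j=3] A[i]=15<=B[j]=17 take 15 → i++
[i=4,j=3] A[i]=22>B[j]=17 take 17 → j++
[i=4,j=4] A[i]=22<=B[j]=22 take 22 → i++
[i=5,j=4] A[i]=26>B[j]=22 take 22 → j++
[i=5,j=5] A[i]=26>B[j]=23 take 23 → j++
[i=5,j=6] A[i]=26>B[j]=25 take 25 → j++
[i=5,j=7] A[i]=26<=B[j]=34 take 26 → i++
[i=6,j=7] A[i]=30<=B[j]=34 take 30 → i++
[i=7,j=7] A[i]=32<=B[j]=34 take 32 → i++
[i=8,j=7] A[i]=37>B[j]=34 take 34 → j++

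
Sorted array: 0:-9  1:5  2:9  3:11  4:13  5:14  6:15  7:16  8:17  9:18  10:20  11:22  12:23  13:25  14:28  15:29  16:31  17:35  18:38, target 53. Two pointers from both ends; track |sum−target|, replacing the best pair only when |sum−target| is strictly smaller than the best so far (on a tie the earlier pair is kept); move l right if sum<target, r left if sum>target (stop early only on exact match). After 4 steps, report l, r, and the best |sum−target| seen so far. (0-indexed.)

l=0 r=18: -9+38=29 d=24 *, l++
l=1 r=18: 5+38=43 d=10 *, l++
l=2 r=18: 9+38=47 d=6 *, l++
l=3 r=18: 11+38=49 d=4 *, l++

l=4, r=18, best |Δ|=4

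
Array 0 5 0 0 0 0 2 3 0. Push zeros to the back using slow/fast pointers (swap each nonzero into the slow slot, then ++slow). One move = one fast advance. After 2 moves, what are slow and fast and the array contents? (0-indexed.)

slow=1, fast=2, a=[5, 0, 0, 0, 0, 0, 2, 3, 0]

slow=0 fast=0: a[fast]=0, fast++
slow=0 fast=1: a[fast]=5≠0 swap→a[0]=5, slow++,fast++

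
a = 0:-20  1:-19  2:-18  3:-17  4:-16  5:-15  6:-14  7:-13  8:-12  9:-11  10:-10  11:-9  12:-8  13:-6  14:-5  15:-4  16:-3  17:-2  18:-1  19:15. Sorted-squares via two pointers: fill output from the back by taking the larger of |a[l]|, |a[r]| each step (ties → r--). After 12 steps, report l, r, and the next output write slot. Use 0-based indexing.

[0,19] |-20|>|15| out[19]=400 → l++
[1,19] |-19|>|15| out[18]=361 → l++
[2,19] |-18|>|15| out[17]=324 → l++
[3,19] |-17|>|15| out[16]=289 → l++
[4,19] |-16|>|15| out[15]=256 → l++
[5,19] |-15|<=|15| out[14]=225 → r--
[5,18] |-15|>|-1| out[13]=225 → l++
[6,18] |-14|>|-1| out[12]=196 → l++
[7,18] |-13|>|-1| out[11]=169 → l++
[8,18] |-12|>|-1| out[10]=144 → l++
[9,18] |-11|>|-1| out[9]=121 → l++
[10,18] |-10|>|-1| out[8]=100 → l++

l=11, r=18, next write slot=7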